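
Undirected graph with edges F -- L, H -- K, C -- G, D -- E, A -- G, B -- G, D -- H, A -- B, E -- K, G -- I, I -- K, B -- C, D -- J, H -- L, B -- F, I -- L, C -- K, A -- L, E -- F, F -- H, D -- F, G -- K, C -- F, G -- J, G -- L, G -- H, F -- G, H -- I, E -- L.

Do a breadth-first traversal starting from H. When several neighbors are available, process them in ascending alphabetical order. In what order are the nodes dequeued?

H → D → F → G → I → K → L → E → J → B → C → A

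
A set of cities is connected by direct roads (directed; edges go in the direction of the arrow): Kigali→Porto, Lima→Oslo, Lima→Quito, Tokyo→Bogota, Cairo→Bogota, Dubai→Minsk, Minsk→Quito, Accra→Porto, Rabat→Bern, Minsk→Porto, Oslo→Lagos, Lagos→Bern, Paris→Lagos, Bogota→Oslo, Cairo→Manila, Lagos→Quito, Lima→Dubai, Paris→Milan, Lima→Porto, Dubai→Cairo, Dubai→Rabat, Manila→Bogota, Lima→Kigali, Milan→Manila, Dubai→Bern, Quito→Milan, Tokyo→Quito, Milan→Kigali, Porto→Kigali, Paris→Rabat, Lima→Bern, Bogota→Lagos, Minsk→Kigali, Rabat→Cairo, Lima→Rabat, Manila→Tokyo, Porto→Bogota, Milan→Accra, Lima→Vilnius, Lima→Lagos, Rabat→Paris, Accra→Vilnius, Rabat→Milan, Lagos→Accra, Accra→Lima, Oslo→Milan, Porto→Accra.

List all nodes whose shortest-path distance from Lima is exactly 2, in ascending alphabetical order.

Level 0: Lima
Level 1: Bern, Dubai, Kigali, Lagos, Oslo, Porto, Quito, Rabat, Vilnius
Level 2: Accra, Bogota, Cairo, Milan, Minsk, Paris
Level 3: Manila
Level 4: Tokyo

Accra, Bogota, Cairo, Milan, Minsk, Paris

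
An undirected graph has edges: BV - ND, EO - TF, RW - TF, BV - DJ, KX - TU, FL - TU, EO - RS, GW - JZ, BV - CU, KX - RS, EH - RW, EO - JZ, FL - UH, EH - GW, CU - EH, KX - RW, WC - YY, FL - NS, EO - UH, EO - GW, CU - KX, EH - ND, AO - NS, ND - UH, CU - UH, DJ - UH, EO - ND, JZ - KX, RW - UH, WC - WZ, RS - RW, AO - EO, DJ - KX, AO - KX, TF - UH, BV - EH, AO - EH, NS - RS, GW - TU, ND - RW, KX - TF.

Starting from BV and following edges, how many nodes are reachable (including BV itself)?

BFS from BV visits: BV, CU, DJ, EH, ND, KX, UH, AO, GW, RW, EO, JZ, RS, TF, TU, FL, NS
Reachable nodes: 17 of 20 total.

17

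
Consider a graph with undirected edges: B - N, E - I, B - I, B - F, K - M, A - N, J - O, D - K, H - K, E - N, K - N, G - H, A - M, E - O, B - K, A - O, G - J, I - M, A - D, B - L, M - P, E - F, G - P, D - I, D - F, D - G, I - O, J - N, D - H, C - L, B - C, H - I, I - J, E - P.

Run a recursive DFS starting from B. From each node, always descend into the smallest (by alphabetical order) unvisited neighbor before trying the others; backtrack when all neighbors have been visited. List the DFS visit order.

B, C, L, F, D, A, M, I, E, N, J, G, H, K, P, O

Visit B
B → C
C → L
B → F
F → D
D → A
A → M
M → I
I → E
E → N
N → J
J → G
G → H
H → K
G → P
J → O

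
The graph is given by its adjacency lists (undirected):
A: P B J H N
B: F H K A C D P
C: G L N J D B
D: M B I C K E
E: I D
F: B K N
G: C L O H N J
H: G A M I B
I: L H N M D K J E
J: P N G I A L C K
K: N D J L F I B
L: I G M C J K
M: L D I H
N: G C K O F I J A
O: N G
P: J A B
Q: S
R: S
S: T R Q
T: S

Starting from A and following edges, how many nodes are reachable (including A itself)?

BFS from A visits: A, B, H, J, N, P, C, D, F, K, G, I, M, L, O, E
Reachable nodes: 16 of 20 total.

16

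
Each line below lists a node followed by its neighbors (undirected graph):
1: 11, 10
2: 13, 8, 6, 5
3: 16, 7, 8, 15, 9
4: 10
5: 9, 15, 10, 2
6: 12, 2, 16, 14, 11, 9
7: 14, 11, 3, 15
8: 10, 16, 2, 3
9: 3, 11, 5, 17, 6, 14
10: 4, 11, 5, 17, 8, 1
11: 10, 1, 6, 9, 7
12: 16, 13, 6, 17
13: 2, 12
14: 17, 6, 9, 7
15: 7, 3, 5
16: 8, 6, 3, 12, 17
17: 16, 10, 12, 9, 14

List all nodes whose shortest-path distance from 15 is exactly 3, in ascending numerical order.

1, 4, 6, 12, 13, 17

Level 0: 15
Level 1: 3, 5, 7
Level 2: 2, 8, 9, 10, 11, 14, 16
Level 3: 1, 4, 6, 12, 13, 17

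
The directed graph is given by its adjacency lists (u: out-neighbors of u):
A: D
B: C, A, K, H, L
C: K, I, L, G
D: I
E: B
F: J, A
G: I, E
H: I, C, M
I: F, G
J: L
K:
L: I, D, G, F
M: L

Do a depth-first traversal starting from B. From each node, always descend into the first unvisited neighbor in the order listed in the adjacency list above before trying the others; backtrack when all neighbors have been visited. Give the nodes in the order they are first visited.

Visit B
B → C
C → K
C → I
I → F
F → J
J → L
L → D
L → G
G → E
F → A
B → H
H → M

B, C, K, I, F, J, L, D, G, E, A, H, M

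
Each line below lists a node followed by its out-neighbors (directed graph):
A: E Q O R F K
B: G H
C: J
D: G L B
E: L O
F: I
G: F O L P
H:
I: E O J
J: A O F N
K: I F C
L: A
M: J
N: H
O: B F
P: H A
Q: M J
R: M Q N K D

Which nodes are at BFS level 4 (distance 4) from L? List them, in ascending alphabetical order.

Level 0: L
Level 1: A
Level 2: E, F, K, O, Q, R
Level 3: B, C, D, I, J, M, N
Level 4: G, H
Level 5: P

G, H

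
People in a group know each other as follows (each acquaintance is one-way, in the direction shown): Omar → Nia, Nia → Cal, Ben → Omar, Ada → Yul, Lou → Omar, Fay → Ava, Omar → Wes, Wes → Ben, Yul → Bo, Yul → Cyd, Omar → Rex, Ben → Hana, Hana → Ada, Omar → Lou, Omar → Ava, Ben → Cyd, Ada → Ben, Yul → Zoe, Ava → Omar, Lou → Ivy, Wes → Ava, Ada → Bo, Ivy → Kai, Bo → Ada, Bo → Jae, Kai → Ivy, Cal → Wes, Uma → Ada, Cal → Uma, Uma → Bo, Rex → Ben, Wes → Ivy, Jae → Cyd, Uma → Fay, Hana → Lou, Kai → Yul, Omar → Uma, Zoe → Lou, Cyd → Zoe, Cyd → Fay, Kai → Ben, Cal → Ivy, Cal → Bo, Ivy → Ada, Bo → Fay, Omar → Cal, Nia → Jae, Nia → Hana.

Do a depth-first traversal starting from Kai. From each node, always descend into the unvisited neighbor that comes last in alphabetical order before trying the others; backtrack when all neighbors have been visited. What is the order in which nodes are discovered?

Kai, Yul, Zoe, Lou, Omar, Wes, Ivy, Ada, Bo, Jae, Cyd, Fay, Ava, Ben, Hana, Uma, Rex, Nia, Cal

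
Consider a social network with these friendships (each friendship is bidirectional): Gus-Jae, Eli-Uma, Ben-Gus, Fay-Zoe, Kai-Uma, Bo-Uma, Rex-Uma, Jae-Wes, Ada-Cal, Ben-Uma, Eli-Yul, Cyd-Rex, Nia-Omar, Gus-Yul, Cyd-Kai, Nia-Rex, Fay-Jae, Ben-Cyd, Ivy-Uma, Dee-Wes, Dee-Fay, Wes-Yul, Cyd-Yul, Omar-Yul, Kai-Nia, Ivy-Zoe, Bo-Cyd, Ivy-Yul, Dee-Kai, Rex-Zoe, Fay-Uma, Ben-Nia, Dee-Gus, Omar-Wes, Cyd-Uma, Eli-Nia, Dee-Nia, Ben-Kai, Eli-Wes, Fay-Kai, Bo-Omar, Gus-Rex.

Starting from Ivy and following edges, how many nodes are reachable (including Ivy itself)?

17

BFS from Ivy visits: Ivy, Uma, Yul, Zoe, Ben, Bo, Cyd, Eli, Fay, Kai, Rex, Gus, Omar, Wes, Nia, Dee, Jae
Reachable nodes: 17 of 19 total.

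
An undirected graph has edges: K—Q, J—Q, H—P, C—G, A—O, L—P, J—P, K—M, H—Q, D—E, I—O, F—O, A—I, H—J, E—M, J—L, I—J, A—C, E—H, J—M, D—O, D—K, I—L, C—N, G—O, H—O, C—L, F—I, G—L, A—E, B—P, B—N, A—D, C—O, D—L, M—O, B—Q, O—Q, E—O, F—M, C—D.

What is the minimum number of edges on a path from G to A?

Level 0: G
Level 1: C, L, O
Level 2: A, D, E, F, H, I, J, M, N, P, Q
Level 3: B, K
A first appears at level 2.

2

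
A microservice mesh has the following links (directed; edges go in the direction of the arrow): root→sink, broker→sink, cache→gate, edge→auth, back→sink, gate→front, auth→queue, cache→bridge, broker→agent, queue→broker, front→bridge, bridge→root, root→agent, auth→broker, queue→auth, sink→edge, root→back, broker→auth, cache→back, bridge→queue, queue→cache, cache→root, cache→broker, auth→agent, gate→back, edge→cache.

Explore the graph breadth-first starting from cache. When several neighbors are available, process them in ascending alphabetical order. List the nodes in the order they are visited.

cache, back, bridge, broker, gate, root, sink, queue, agent, auth, front, edge

Visit cache; enqueue back, bridge, broker, gate, root → queue [back, bridge, broker, gate, root]
Visit back; enqueue sink → queue [bridge, broker, gate, root, sink]
Visit bridge; enqueue queue → queue [broker, gate, root, sink, queue]
Visit broker; enqueue agent, auth → queue [gate, root, sink, queue, agent, auth]
Visit gate; enqueue front → queue [root, sink, queue, agent, auth, front]
Visit root → queue [sink, queue, agent, auth, front]
Visit sink; enqueue edge → queue [queue, agent, auth, front, edge]
Visit queue → queue [agent, auth, front, edge]
Visit agent → queue [auth, front, edge]
Visit auth → queue [front, edge]
Visit front → queue [edge]
Visit edge → queue []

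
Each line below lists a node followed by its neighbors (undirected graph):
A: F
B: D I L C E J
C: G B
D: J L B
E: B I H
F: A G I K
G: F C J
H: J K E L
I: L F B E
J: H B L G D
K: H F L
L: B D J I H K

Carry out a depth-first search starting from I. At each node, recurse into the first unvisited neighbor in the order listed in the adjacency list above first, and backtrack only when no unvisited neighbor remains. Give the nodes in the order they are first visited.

Visit I
I → L
L → B
B → D
D → J
J → H
H → K
K → F
F → A
F → G
G → C
H → E

I → L → B → D → J → H → K → F → A → G → C → E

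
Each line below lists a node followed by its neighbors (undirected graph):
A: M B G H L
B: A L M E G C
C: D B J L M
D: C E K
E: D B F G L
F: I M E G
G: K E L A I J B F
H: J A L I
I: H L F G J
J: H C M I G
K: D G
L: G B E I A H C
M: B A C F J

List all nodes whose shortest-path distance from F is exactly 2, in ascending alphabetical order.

Level 0: F
Level 1: E, G, I, M
Level 2: A, B, C, D, H, J, K, L

A, B, C, D, H, J, K, L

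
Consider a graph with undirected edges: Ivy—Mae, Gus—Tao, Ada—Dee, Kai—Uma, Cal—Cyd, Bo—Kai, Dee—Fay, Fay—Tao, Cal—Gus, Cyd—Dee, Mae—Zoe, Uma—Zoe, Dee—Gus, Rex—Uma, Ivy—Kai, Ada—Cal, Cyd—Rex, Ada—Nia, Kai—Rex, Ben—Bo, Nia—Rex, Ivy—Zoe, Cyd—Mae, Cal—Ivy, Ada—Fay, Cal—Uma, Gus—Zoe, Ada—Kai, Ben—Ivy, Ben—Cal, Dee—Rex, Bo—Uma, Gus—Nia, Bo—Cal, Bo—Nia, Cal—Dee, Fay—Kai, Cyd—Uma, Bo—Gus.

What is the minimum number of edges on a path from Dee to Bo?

Level 0: Dee
Level 1: Ada, Cal, Cyd, Fay, Gus, Rex
Level 2: Ben, Bo, Ivy, Kai, Mae, Nia, Tao, Uma, Zoe
Bo first appears at level 2.

2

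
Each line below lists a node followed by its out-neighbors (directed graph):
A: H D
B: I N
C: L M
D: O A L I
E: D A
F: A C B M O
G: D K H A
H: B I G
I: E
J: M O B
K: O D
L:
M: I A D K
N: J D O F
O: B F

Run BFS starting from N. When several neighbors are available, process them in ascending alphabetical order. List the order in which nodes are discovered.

Visit N; enqueue D, F, J, O → queue [D, F, J, O]
Visit D; enqueue A, I, L → queue [F, J, O, A, I, L]
Visit F; enqueue B, C, M → queue [J, O, A, I, L, B, C, M]
Visit J → queue [O, A, I, L, B, C, M]
Visit O → queue [A, I, L, B, C, M]
Visit A; enqueue H → queue [I, L, B, C, M, H]
Visit I; enqueue E → queue [L, B, C, M, H, E]
Visit L → queue [B, C, M, H, E]
Visit B → queue [C, M, H, E]
Visit C → queue [M, H, E]
Visit M; enqueue K → queue [H, E, K]
Visit H; enqueue G → queue [E, K, G]
Visit E → queue [K, G]
Visit K → queue [G]
Visit G → queue []

N D F J O A I L B C M H E K G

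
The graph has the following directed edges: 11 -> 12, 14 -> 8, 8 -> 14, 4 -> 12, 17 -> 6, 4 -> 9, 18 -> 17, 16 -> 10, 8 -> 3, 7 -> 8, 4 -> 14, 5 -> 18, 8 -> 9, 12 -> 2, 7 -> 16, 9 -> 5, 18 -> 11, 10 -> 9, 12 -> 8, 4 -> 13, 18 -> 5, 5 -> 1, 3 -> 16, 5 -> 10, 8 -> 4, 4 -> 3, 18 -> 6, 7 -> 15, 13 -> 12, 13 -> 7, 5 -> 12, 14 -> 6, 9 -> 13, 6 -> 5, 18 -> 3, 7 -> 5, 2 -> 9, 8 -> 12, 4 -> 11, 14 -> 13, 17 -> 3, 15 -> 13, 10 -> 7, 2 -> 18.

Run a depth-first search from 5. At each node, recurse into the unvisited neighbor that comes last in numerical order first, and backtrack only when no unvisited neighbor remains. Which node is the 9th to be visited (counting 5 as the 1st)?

13

Visit 5
5 → 18
18 → 17
17 → 6
17 → 3
3 → 16
16 → 10
10 → 9
9 → 13
13 → 12
12 → 8
8 → 14
8 → 4
4 → 11
12 → 2
13 → 7
7 → 15
5 → 1

Visit order: 5, 18, 17, 6, 3, 16, 10, 9, 13, 12, 8, 14, 4, 11, 2, 7, 15, 1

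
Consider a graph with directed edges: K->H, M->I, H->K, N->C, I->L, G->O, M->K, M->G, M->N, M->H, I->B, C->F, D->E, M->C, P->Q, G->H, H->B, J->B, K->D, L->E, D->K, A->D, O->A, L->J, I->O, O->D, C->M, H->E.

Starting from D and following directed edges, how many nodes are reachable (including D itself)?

BFS from D visits: D, K, E, H, B
Reachable nodes: 5 of 17 total.

5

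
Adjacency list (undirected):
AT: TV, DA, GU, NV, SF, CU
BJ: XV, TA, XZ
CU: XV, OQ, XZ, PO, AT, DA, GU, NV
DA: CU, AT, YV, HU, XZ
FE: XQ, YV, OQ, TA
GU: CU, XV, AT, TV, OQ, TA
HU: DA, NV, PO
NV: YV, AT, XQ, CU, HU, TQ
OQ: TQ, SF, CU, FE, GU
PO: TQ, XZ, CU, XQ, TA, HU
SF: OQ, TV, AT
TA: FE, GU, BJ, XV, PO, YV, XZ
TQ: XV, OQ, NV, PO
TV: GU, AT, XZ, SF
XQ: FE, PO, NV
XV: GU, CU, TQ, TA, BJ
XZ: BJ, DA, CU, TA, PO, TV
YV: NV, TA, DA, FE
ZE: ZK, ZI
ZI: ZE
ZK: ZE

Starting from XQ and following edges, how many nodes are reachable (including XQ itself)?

BFS from XQ visits: XQ, PO, NV, FE, XZ, TQ, TA, HU, CU, YV, AT, OQ, TV, DA, BJ, XV, GU, SF
Reachable nodes: 18 of 21 total.

18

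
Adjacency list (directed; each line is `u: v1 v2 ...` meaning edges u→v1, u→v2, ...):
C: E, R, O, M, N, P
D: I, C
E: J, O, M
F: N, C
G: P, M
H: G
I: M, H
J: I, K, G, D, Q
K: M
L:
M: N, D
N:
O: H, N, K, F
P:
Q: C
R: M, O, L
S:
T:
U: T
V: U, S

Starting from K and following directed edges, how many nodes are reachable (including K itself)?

16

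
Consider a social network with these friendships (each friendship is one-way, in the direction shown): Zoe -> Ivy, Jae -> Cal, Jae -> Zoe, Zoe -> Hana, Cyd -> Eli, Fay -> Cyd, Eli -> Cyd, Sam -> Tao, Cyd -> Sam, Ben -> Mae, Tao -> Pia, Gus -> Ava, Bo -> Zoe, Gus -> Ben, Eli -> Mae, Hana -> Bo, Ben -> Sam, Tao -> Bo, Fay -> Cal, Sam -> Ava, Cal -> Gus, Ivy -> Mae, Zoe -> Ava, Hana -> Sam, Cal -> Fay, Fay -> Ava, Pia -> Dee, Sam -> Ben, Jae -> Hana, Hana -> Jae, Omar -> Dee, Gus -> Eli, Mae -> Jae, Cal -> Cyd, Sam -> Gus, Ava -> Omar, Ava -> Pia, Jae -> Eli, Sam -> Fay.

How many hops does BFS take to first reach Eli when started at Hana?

2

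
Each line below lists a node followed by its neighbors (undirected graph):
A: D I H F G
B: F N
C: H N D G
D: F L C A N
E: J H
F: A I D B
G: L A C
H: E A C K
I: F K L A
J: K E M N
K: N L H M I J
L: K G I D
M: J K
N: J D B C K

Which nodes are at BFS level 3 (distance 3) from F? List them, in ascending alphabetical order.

E, J, M

Level 0: F
Level 1: A, B, D, I
Level 2: C, G, H, K, L, N
Level 3: E, J, M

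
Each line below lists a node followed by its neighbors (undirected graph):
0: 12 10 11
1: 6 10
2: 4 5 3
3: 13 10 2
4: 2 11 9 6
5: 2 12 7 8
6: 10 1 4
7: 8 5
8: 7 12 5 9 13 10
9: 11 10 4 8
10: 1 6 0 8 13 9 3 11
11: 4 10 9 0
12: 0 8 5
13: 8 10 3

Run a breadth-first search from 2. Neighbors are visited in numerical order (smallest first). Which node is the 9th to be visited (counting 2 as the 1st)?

11

Visit 2; enqueue 3, 4, 5 → queue [3, 4, 5]
Visit 3; enqueue 10, 13 → queue [4, 5, 10, 13]
Visit 4; enqueue 6, 9, 11 → queue [5, 10, 13, 6, 9, 11]
Visit 5; enqueue 7, 8, 12 → queue [10, 13, 6, 9, 11, 7, 8, 12]
Visit 10; enqueue 0, 1 → queue [13, 6, 9, 11, 7, 8, 12, 0, 1]
Visit 13 → queue [6, 9, 11, 7, 8, 12, 0, 1]
Visit 6 → queue [9, 11, 7, 8, 12, 0, 1]
Visit 9 → queue [11, 7, 8, 12, 0, 1]
Visit 11 → queue [7, 8, 12, 0, 1]
Visit 7 → queue [8, 12, 0, 1]
Visit 8 → queue [12, 0, 1]
Visit 12 → queue [0, 1]
Visit 0 → queue [1]
Visit 1 → queue []

Visit order: 2, 3, 4, 5, 10, 13, 6, 9, 11, 7, 8, 12, 0, 1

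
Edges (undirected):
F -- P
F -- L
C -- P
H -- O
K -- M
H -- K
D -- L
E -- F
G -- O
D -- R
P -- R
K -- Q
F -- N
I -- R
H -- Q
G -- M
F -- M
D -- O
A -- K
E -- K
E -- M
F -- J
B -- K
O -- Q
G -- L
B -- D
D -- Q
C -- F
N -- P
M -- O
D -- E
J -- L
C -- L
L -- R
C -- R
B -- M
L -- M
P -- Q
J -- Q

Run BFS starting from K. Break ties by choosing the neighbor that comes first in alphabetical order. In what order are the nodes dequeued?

Visit K; enqueue A, B, E, H, M, Q → queue [A, B, E, H, M, Q]
Visit A → queue [B, E, H, M, Q]
Visit B; enqueue D → queue [E, H, M, Q, D]
Visit E; enqueue F → queue [H, M, Q, D, F]
Visit H; enqueue O → queue [M, Q, D, F, O]
Visit M; enqueue G, L → queue [Q, D, F, O, G, L]
Visit Q; enqueue J, P → queue [D, F, O, G, L, J, P]
Visit D; enqueue R → queue [F, O, G, L, J, P, R]
Visit F; enqueue C, N → queue [O, G, L, J, P, R, C, N]
Visit O → queue [G, L, J, P, R, C, N]
Visit G → queue [L, J, P, R, C, N]
Visit L → queue [J, P, R, C, N]
Visit J → queue [P, R, C, N]
Visit P → queue [R, C, N]
Visit R; enqueue I → queue [C, N, I]
Visit C → queue [N, I]
Visit N → queue [I]
Visit I → queue []

K -> A -> B -> E -> H -> M -> Q -> D -> F -> O -> G -> L -> J -> P -> R -> C -> N -> I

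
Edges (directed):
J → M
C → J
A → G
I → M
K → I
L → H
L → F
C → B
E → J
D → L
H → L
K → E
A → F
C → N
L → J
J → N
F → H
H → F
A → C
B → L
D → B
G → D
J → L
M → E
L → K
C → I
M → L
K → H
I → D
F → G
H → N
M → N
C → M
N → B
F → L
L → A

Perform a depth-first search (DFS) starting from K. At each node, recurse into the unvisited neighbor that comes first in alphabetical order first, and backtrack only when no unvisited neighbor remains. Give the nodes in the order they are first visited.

K -> E -> J -> L -> A -> C -> B -> I -> D -> M -> N -> F -> G -> H

Visit K
K → E
E → J
J → L
L → A
A → C
C → B
C → I
I → D
I → M
M → N
A → F
F → G
F → H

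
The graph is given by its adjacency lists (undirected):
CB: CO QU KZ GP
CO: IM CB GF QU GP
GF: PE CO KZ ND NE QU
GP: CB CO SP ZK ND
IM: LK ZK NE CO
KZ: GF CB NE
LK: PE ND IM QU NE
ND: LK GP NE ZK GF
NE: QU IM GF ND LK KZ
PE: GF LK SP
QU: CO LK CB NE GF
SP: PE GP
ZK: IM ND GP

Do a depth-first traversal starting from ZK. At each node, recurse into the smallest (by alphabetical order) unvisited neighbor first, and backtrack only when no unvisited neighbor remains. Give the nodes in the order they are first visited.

Visit ZK
ZK → GP
GP → CB
CB → CO
CO → GF
GF → KZ
KZ → NE
NE → IM
IM → LK
LK → ND
LK → PE
PE → SP
LK → QU

ZK, GP, CB, CO, GF, KZ, NE, IM, LK, ND, PE, SP, QU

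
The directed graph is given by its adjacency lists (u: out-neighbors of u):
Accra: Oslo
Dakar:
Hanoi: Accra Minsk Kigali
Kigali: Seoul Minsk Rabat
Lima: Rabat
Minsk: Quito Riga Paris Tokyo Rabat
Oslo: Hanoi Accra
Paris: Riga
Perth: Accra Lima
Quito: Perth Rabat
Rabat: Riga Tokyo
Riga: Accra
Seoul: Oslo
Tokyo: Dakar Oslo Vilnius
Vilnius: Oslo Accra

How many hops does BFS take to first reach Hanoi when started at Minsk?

Level 0: Minsk
Level 1: Paris, Quito, Rabat, Riga, Tokyo
Level 2: Accra, Dakar, Oslo, Perth, Vilnius
Level 3: Hanoi, Lima
Level 4: Kigali
Level 5: Seoul
Hanoi first appears at level 3.

3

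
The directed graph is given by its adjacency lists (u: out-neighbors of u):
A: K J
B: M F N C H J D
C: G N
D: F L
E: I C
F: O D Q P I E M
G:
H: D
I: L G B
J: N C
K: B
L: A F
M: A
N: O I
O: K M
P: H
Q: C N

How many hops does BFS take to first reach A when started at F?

Level 0: F
Level 1: D, E, I, M, O, P, Q
Level 2: A, B, C, G, H, K, L, N
Level 3: J
A first appears at level 2.

2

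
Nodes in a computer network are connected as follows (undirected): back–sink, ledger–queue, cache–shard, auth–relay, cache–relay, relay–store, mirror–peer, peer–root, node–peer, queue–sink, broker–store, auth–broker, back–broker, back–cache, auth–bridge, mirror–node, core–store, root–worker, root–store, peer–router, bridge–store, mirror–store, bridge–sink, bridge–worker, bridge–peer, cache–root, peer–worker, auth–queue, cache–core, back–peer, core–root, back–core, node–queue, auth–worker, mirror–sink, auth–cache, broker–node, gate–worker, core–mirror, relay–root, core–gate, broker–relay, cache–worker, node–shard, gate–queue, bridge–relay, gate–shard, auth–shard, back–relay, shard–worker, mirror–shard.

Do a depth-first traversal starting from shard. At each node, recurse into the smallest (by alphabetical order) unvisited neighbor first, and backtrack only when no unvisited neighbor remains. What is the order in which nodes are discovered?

Visit shard
shard → auth
auth → bridge
bridge → peer
peer → back
back → broker
broker → node
node → mirror
mirror → core
core → cache
cache → relay
relay → root
root → store
root → worker
worker → gate
gate → queue
queue → ledger
queue → sink
peer → router

shard -> auth -> bridge -> peer -> back -> broker -> node -> mirror -> core -> cache -> relay -> root -> store -> worker -> gate -> queue -> ledger -> sink -> router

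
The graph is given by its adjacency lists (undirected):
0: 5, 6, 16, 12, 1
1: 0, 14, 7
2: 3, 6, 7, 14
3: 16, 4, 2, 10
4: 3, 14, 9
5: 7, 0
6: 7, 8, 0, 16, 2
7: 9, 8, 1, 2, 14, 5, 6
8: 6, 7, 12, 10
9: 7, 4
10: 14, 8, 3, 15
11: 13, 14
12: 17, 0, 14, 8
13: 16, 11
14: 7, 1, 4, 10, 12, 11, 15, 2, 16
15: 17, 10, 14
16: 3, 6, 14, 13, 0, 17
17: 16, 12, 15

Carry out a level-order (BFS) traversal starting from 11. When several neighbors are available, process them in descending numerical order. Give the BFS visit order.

11, 14, 13, 16, 15, 12, 10, 7, 4, 2, 1, 17, 6, 3, 0, 8, 9, 5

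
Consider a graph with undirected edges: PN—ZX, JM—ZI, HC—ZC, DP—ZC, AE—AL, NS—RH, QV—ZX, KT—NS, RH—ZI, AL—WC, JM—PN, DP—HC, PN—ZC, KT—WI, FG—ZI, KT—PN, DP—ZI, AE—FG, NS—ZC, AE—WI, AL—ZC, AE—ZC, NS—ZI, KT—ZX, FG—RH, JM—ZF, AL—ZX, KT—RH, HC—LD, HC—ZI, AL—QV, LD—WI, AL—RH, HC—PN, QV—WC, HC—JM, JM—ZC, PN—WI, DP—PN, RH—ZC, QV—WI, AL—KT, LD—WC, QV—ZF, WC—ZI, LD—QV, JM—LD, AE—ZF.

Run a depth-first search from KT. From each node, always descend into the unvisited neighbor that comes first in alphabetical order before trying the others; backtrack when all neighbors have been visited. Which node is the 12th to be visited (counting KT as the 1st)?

QV

Visit KT
KT → AL
AL → AE
AE → FG
FG → RH
RH → NS
NS → ZC
ZC → DP
DP → HC
HC → JM
JM → LD
LD → QV
QV → WC
WC → ZI
QV → WI
WI → PN
PN → ZX
QV → ZF

Visit order: KT, AL, AE, FG, RH, NS, ZC, DP, HC, JM, LD, QV, WC, ZI, WI, PN, ZX, ZF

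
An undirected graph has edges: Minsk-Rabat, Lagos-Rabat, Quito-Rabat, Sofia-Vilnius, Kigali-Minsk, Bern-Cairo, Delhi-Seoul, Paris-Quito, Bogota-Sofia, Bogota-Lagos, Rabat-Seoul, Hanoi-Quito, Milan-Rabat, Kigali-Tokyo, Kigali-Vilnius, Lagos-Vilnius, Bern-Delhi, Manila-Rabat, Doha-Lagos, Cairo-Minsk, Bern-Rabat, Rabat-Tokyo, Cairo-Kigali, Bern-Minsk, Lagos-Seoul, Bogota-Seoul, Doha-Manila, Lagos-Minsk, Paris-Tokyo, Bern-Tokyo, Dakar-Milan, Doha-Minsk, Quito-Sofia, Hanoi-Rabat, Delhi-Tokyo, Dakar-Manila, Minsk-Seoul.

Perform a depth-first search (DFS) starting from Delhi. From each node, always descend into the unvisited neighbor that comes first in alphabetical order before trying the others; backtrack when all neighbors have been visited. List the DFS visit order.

Delhi, Bern, Cairo, Kigali, Minsk, Doha, Lagos, Bogota, Seoul, Rabat, Hanoi, Quito, Paris, Tokyo, Sofia, Vilnius, Manila, Dakar, Milan

Visit Delhi
Delhi → Bern
Bern → Cairo
Cairo → Kigali
Kigali → Minsk
Minsk → Doha
Doha → Lagos
Lagos → Bogota
Bogota → Seoul
Seoul → Rabat
Rabat → Hanoi
Hanoi → Quito
Quito → Paris
Paris → Tokyo
Quito → Sofia
Sofia → Vilnius
Rabat → Manila
Manila → Dakar
Dakar → Milan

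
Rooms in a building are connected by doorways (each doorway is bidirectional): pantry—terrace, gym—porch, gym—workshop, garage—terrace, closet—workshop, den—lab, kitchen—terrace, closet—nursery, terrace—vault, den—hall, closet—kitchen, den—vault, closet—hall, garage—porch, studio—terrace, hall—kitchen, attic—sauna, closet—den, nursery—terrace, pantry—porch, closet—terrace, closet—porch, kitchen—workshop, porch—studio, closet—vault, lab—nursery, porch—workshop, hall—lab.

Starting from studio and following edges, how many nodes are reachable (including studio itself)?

14

BFS from studio visits: studio, terrace, porch, vault, pantry, nursery, kitchen, garage, closet, workshop, gym, den, lab, hall
Reachable nodes: 14 of 16 total.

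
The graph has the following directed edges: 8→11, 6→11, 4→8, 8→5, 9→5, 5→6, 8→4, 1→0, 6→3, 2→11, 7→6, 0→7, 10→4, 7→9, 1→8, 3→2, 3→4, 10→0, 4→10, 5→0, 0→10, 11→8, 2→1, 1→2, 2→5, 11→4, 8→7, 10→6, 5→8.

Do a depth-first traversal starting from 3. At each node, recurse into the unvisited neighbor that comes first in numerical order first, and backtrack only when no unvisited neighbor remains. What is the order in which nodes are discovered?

3 -> 2 -> 1 -> 0 -> 7 -> 6 -> 11 -> 4 -> 8 -> 5 -> 10 -> 9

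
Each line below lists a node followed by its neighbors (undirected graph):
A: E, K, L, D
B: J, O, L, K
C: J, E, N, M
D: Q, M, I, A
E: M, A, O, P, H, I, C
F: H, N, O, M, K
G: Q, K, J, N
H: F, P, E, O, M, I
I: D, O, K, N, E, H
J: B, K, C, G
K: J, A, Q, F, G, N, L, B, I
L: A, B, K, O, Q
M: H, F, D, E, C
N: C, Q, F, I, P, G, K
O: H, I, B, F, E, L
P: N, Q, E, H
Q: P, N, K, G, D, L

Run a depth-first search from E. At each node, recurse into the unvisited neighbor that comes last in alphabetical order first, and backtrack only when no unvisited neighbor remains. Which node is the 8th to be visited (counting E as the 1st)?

Visit E
E → P
P → Q
Q → N
N → K
K → L
L → O
O → I
I → H
H → M
M → F
M → D
D → A
M → C
C → J
J → G
J → B

Visit order: E, P, Q, N, K, L, O, I, H, M, F, D, A, C, J, G, B

I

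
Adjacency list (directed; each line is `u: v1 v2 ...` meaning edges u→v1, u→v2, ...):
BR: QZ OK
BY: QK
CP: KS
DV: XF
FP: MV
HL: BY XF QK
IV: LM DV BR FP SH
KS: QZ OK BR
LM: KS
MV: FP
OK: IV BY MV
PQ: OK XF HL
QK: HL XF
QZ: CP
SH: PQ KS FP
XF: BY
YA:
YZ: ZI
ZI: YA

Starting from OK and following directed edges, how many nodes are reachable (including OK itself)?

BFS from OK visits: OK, IV, BY, MV, LM, DV, BR, FP, SH, QK, KS, XF, QZ, PQ, HL, CP
Reachable nodes: 16 of 19 total.

16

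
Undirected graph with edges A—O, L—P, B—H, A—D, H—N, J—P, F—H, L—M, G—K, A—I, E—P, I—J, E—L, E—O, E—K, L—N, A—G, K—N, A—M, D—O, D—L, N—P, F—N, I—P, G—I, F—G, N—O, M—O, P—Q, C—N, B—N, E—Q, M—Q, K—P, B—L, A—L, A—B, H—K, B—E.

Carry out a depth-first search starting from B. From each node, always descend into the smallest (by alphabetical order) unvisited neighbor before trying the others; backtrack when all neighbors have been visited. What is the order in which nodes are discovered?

B -> A -> D -> L -> E -> K -> G -> F -> H -> N -> C -> O -> M -> Q -> P -> I -> J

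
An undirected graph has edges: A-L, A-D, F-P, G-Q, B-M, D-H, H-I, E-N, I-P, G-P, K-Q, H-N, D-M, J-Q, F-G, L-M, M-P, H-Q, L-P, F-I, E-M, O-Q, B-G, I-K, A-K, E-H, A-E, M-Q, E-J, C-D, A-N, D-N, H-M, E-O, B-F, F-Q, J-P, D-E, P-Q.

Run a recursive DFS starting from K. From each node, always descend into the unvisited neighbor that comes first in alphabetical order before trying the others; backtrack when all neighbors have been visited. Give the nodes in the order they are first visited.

Visit K
K → A
A → D
D → C
D → E
E → H
H → I
I → F
F → B
B → G
G → P
P → J
J → Q
Q → M
M → L
Q → O
H → N

K A D C E H I F B G P J Q M L O N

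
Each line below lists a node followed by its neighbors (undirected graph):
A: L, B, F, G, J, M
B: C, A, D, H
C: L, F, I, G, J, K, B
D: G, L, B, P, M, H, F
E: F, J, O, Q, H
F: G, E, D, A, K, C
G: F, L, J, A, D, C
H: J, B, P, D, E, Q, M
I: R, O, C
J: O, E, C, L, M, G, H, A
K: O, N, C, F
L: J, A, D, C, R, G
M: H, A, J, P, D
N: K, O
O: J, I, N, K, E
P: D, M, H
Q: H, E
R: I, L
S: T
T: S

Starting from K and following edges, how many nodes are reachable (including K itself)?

BFS from K visits: K, O, N, C, F, J, I, E, L, G, B, D, A, M, H, R, Q, P
Reachable nodes: 18 of 20 total.

18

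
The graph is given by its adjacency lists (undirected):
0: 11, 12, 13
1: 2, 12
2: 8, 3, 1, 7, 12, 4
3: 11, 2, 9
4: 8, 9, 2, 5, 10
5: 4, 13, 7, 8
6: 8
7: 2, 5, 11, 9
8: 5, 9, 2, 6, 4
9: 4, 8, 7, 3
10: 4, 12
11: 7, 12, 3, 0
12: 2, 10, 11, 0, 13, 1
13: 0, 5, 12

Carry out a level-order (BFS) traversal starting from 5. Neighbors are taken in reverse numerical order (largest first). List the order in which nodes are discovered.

Visit 5; enqueue 13, 8, 7, 4 → queue [13, 8, 7, 4]
Visit 13; enqueue 12, 0 → queue [8, 7, 4, 12, 0]
Visit 8; enqueue 9, 6, 2 → queue [7, 4, 12, 0, 9, 6, 2]
Visit 7; enqueue 11 → queue [4, 12, 0, 9, 6, 2, 11]
Visit 4; enqueue 10 → queue [12, 0, 9, 6, 2, 11, 10]
Visit 12; enqueue 1 → queue [0, 9, 6, 2, 11, 10, 1]
Visit 0 → queue [9, 6, 2, 11, 10, 1]
Visit 9; enqueue 3 → queue [6, 2, 11, 10, 1, 3]
Visit 6 → queue [2, 11, 10, 1, 3]
Visit 2 → queue [11, 10, 1, 3]
Visit 11 → queue [10, 1, 3]
Visit 10 → queue [1, 3]
Visit 1 → queue [3]
Visit 3 → queue []

5 -> 13 -> 8 -> 7 -> 4 -> 12 -> 0 -> 9 -> 6 -> 2 -> 11 -> 10 -> 1 -> 3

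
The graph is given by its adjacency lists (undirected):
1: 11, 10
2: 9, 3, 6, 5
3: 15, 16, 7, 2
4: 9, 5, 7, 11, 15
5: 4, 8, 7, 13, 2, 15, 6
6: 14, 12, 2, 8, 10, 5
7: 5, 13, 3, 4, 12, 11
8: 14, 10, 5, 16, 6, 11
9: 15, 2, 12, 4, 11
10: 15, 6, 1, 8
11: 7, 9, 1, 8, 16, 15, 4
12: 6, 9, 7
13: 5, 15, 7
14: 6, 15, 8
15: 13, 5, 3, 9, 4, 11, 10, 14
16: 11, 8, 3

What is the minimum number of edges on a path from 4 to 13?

2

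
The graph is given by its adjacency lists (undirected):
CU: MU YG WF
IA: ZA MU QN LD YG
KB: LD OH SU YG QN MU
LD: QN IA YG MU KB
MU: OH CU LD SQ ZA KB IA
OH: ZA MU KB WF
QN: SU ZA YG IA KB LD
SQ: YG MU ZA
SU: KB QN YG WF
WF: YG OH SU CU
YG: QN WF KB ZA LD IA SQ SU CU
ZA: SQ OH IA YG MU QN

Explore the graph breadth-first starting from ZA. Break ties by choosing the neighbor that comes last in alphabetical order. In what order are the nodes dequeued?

Visit ZA; enqueue YG, SQ, QN, OH, MU, IA → queue [YG, SQ, QN, OH, MU, IA]
Visit YG; enqueue WF, SU, LD, KB, CU → queue [SQ, QN, OH, MU, IA, WF, SU, LD, KB, CU]
Visit SQ → queue [QN, OH, MU, IA, WF, SU, LD, KB, CU]
Visit QN → queue [OH, MU, IA, WF, SU, LD, KB, CU]
Visit OH → queue [MU, IA, WF, SU, LD, KB, CU]
Visit MU → queue [IA, WF, SU, LD, KB, CU]
Visit IA → queue [WF, SU, LD, KB, CU]
Visit WF → queue [SU, LD, KB, CU]
Visit SU → queue [LD, KB, CU]
Visit LD → queue [KB, CU]
Visit KB → queue [CU]
Visit CU → queue []

ZA -> YG -> SQ -> QN -> OH -> MU -> IA -> WF -> SU -> LD -> KB -> CU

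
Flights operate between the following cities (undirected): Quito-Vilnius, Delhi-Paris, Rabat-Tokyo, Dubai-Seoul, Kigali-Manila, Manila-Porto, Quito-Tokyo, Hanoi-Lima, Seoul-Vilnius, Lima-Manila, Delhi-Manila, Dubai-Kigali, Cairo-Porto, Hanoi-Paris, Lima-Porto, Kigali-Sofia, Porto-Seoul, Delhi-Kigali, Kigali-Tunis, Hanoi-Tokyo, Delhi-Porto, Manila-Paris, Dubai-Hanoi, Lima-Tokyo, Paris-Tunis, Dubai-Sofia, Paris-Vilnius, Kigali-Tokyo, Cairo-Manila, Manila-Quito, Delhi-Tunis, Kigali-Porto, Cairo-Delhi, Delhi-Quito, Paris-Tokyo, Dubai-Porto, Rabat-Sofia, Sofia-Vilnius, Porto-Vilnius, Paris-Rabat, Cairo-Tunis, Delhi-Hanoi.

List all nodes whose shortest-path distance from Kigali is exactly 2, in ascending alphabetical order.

Level 0: Kigali
Level 1: Delhi, Dubai, Manila, Porto, Sofia, Tokyo, Tunis
Level 2: Cairo, Hanoi, Lima, Paris, Quito, Rabat, Seoul, Vilnius

Cairo, Hanoi, Lima, Paris, Quito, Rabat, Seoul, Vilnius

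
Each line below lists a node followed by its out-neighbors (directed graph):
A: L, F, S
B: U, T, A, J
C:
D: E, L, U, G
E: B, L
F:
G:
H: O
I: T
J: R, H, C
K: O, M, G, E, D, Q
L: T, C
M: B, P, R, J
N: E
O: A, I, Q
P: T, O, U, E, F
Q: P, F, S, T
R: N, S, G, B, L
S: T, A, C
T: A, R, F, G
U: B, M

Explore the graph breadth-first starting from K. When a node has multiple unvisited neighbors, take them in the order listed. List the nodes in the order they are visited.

Visit K; enqueue O, M, G, E, D, Q → queue [O, M, G, E, D, Q]
Visit O; enqueue A, I → queue [M, G, E, D, Q, A, I]
Visit M; enqueue B, P, R, J → queue [G, E, D, Q, A, I, B, P, R, J]
Visit G → queue [E, D, Q, A, I, B, P, R, J]
Visit E; enqueue L → queue [D, Q, A, I, B, P, R, J, L]
Visit D; enqueue U → queue [Q, A, I, B, P, R, J, L, U]
Visit Q; enqueue F, S, T → queue [A, I, B, P, R, J, L, U, F, S, T]
Visit A → queue [I, B, P, R, J, L, U, F, S, T]
Visit I → queue [B, P, R, J, L, U, F, S, T]
Visit B → queue [P, R, J, L, U, F, S, T]
Visit P → queue [R, J, L, U, F, S, T]
Visit R; enqueue N → queue [J, L, U, F, S, T, N]
Visit J; enqueue H, C → queue [L, U, F, S, T, N, H, C]
Visit L → queue [U, F, S, T, N, H, C]
Visit U → queue [F, S, T, N, H, C]
Visit F → queue [S, T, N, H, C]
Visit S → queue [T, N, H, C]
Visit T → queue [N, H, C]
Visit N → queue [H, C]
Visit H → queue [C]
Visit C → queue []

K → O → M → G → E → D → Q → A → I → B → P → R → J → L → U → F → S → T → N → H → C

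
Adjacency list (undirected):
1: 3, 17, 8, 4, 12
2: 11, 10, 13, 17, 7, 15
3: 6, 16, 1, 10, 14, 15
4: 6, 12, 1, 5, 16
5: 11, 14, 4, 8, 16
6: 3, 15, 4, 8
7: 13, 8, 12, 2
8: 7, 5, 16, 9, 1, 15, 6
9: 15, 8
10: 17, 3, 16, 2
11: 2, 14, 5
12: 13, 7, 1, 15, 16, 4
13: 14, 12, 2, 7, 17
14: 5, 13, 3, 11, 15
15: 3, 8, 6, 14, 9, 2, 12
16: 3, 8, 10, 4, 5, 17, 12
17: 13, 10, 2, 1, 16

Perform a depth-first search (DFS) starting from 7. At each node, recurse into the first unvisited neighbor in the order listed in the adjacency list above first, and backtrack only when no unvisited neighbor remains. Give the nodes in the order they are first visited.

Visit 7
7 → 13
13 → 14
14 → 5
5 → 11
11 → 2
2 → 10
10 → 17
17 → 1
1 → 3
3 → 6
6 → 15
15 → 8
8 → 16
16 → 4
4 → 12
8 → 9

7 → 13 → 14 → 5 → 11 → 2 → 10 → 17 → 1 → 3 → 6 → 15 → 8 → 16 → 4 → 12 → 9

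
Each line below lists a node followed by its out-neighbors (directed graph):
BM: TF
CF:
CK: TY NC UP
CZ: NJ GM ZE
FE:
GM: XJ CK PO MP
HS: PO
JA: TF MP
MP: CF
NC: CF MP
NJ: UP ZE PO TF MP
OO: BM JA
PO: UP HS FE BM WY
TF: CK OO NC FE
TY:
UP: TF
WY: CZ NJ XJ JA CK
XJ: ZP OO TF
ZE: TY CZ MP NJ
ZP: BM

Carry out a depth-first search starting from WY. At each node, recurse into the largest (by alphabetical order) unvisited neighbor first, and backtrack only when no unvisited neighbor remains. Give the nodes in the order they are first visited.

Visit WY
WY → XJ
XJ → ZP
ZP → BM
BM → TF
TF → OO
OO → JA
JA → MP
MP → CF
TF → NC
TF → FE
TF → CK
CK → UP
CK → TY
WY → NJ
NJ → ZE
ZE → CZ
CZ → GM
GM → PO
PO → HS

WY XJ ZP BM TF OO JA MP CF NC FE CK UP TY NJ ZE CZ GM PO HS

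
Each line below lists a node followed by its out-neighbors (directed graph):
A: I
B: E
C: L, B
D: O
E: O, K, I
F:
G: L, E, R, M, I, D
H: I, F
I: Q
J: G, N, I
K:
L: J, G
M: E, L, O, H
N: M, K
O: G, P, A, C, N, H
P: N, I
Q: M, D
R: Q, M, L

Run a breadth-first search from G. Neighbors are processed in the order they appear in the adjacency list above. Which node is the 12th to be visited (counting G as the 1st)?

Visit G; enqueue L, E, R, M, I, D → queue [L, E, R, M, I, D]
Visit L; enqueue J → queue [E, R, M, I, D, J]
Visit E; enqueue O, K → queue [R, M, I, D, J, O, K]
Visit R; enqueue Q → queue [M, I, D, J, O, K, Q]
Visit M; enqueue H → queue [I, D, J, O, K, Q, H]
Visit I → queue [D, J, O, K, Q, H]
Visit D → queue [J, O, K, Q, H]
Visit J; enqueue N → queue [O, K, Q, H, N]
Visit O; enqueue P, A, C → queue [K, Q, H, N, P, A, C]
Visit K → queue [Q, H, N, P, A, C]
Visit Q → queue [H, N, P, A, C]
Visit H; enqueue F → queue [N, P, A, C, F]
Visit N → queue [P, A, C, F]
Visit P → queue [A, C, F]
Visit A → queue [C, F]
Visit C; enqueue B → queue [F, B]
Visit F → queue [B]
Visit B → queue []

Visit order: G, L, E, R, M, I, D, J, O, K, Q, H, N, P, A, C, F, B

H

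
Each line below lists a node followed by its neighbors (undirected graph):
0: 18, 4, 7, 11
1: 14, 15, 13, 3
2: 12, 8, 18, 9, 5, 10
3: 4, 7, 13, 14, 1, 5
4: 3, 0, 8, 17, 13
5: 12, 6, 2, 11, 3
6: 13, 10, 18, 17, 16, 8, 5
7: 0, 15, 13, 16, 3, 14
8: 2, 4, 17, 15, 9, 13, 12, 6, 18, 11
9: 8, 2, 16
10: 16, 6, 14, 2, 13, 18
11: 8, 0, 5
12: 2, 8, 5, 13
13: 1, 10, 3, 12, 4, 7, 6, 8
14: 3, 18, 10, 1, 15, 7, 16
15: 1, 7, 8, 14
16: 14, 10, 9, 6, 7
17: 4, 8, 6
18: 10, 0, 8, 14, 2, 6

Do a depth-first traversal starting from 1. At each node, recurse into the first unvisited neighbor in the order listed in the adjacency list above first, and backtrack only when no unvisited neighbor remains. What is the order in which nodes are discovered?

Visit 1
1 → 14
14 → 3
3 → 4
4 → 0
0 → 18
18 → 10
10 → 16
16 → 9
9 → 8
8 → 2
2 → 12
12 → 5
5 → 6
6 → 13
13 → 7
7 → 15
6 → 17
5 → 11

1 -> 14 -> 3 -> 4 -> 0 -> 18 -> 10 -> 16 -> 9 -> 8 -> 2 -> 12 -> 5 -> 6 -> 13 -> 7 -> 15 -> 17 -> 11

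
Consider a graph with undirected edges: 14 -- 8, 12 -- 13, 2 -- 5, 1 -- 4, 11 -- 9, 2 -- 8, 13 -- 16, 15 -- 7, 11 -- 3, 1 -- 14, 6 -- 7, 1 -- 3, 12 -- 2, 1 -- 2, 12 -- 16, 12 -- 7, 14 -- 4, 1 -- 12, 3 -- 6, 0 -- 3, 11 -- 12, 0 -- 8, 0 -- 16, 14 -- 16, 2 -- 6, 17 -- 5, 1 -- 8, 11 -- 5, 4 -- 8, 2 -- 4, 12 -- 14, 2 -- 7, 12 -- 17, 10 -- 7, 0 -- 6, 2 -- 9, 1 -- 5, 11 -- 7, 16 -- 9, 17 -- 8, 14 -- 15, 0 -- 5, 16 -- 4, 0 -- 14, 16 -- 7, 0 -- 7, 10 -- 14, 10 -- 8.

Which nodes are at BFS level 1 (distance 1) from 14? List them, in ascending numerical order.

0, 1, 4, 8, 10, 12, 15, 16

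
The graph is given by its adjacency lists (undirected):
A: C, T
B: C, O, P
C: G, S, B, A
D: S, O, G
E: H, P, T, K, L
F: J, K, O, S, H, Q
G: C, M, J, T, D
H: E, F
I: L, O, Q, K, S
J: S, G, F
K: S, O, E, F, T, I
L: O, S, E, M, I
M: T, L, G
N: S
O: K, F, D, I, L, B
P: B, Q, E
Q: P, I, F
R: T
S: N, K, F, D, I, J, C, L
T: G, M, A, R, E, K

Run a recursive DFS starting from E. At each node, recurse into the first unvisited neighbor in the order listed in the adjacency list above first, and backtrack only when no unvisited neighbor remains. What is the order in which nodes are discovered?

Visit E
E → H
H → F
F → J
J → S
S → N
S → K
K → O
O → D
D → G
G → C
C → B
B → P
P → Q
Q → I
I → L
L → M
M → T
T → A
T → R

E → H → F → J → S → N → K → O → D → G → C → B → P → Q → I → L → M → T → A → R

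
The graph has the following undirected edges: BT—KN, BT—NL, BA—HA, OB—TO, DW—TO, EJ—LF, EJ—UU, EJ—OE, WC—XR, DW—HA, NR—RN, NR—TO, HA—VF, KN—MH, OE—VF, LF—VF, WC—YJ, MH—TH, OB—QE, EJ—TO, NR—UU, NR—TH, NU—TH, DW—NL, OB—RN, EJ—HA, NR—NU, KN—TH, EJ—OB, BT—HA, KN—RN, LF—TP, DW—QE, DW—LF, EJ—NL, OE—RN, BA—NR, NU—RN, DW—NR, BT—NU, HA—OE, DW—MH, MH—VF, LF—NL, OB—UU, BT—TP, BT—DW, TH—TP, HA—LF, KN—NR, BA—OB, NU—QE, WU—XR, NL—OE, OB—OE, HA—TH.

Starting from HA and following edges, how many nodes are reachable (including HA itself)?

20

BFS from HA visits: HA, VF, TH, OE, LF, EJ, DW, BT, BA, MH, TP, NU, NR, KN, RN, OB, NL, UU, TO, QE
Reachable nodes: 20 of 24 total.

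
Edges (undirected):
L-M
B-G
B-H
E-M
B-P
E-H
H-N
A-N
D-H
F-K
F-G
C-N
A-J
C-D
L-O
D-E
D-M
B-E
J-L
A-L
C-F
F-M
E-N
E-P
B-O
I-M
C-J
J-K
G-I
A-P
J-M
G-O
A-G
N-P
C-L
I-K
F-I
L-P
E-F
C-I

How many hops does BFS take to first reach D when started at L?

Level 0: L
Level 1: A, C, J, M, O, P
Level 2: B, D, E, F, G, I, K, N
Level 3: H
D first appears at level 2.

2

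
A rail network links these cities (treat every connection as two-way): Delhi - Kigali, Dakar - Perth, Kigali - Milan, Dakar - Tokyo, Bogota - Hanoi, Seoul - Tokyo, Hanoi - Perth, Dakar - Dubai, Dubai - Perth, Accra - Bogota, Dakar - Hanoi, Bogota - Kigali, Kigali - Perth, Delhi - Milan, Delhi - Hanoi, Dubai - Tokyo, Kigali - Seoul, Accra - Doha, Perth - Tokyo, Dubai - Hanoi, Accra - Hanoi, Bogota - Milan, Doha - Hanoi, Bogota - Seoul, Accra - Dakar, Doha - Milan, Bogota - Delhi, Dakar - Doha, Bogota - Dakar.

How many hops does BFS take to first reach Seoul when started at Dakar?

Level 0: Dakar
Level 1: Accra, Bogota, Doha, Dubai, Hanoi, Perth, Tokyo
Level 2: Delhi, Kigali, Milan, Seoul
Seoul first appears at level 2.

2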